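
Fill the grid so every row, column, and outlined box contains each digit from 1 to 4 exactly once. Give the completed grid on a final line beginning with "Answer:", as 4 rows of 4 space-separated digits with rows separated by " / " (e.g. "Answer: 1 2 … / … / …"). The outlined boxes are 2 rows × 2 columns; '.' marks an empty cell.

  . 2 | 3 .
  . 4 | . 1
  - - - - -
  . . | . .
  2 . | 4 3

Step 1. [r3c3∈{1,2}] 1 has one home in col 3: r3c3, so r3c3=1.
Step 2. [r3c2∈{3}] only 3 remains possible at r3c2 ⇒ r3c2=3.
Step 3. [r3c1∈{4}] r3c1 has the single candidate 4, so r3c1=4.
Step 4. [r1c1∈{1}] nothing but 1 survives at r1c1. So r1c1=1.
Step 5. [r3c4∈{2}] r3c4's peers cover all but 2, so r3c4=2.
Step 6. [r1c4∈{4}] r1c4's peers cover all but 4. So r1c4=4.
Step 7. [r4c2∈{1}] nothing but 1 survives at r4c2. So r4c2=1.
Step 8. [r2c3∈{2}] nothing but 2 survives at r2c3 ⇒ r2c3=2.
Step 9. [r2c1∈{3}] r2c1 has the single candidate 3, so r2c1=3.

Answer: 1 2 3 4 / 3 4 2 1 / 4 3 1 2 / 2 1 4 3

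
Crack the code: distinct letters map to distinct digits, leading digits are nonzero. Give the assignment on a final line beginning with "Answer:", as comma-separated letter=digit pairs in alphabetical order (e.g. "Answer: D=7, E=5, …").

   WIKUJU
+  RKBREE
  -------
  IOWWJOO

Step 1. [I] I is the leading digit of a 7-digit sum of two 6-digit numbers; the final carry is exactly 1. So I=1.
Step 2. [col 1: U + E ≡ O (mod 10)] U=7 is one option consistent with column 1 (U + E ≡ O (mod 10), carry-in 0) — take it. So U=7.
Step 3. [col 1: U + E ≡ O (mod 10)] O=2 is one option consistent with column 1 (U + E ≡ O (mod 10), carry-in 0) — take it, so O=2.
Step 4. [col 1: U + E ≡ O (mod 10)] from column 1 (U=7, O=2, carry-in 0, digits 1,2,7 already taken and all letters distinct): E must equal 5. So E=5.
Step 5. [col 2: J + E ≡ O (mod 10)] column 2 reads J+E+carry(1)=O with E=5, O=2; with digits 1,2,5,7 already taken and all letters distinct, the only value for J is 6, so J=6.
Step 6. [col 3: U + R ≡ J (mod 10)] from column 3 (U=7, J=6, carry-in 1, digits 1,2,5,6,7 already taken and all letters distinct): R must equal 8, so R=8.
Step 7. [col 4: K + B ≡ W (mod 10)] from column 4 (nothing yet, carry-in 1, digits 1,2,5,6,7,8 already taken and all letters distinct): W must equal 4. So W=4.
Step 8. [col 4: K + B ≡ W (mod 10)] B=0 is one option consistent with column 4 (K + B ≡ W (mod 10), carry-in 1) — take it ⇒ B=0.
Step 9. [col 4: K + B ≡ W (mod 10)] column 4 reads K+B+carry(1)=W with B=0, W=4; with digits 0,1,2,4,5,6,7,8 already taken and all letters distinct, the only value for K is 3, so K=3.

Answer: B=0, E=5, I=1, J=6, K=3, O=2, R=8, U=7, W=4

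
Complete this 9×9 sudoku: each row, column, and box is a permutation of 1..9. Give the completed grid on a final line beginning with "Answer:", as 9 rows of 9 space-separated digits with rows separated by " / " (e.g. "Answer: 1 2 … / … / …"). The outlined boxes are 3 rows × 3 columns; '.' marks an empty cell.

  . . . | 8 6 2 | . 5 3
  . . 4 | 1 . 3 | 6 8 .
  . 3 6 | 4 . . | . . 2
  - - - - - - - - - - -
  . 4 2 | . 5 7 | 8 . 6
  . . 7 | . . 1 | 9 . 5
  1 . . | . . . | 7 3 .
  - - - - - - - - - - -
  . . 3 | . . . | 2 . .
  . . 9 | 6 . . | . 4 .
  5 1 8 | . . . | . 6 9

Step 1. [r5c5∈{2,3,4,8}] across row 5, 4 lands solely at r5c5 ⇒ r5c5=4.
Step 2. [r2c9∈{7}] r2c9's peers cover all but 7, so r2c9=7.
Step 3. [r2c5∈{9}] r2c5's peers cover all but 9. So r2c5=9.
Step 4. [r7c8∈{1,7}] 7 has one home in col 8: r7c8, so r7c8=7.
Step 5. [r9c4∈{2,3,7}] r9c4 is the only open cell in col 4 admitting 7 ⇒ r9c4=7.
Step 6. [r7c2∈{6}] nothing but 6 survives at r7c2 ⇒ r7c2=6.
Step 7. [r3c7∈{1}] nothing but 1 survives at r3c7, so r3c7=1.
Step 8. [r7c4∈{5,9}] in col 4, 5 fits only at r7c4 ⇒ r7c4=5.
Step 9. [r8c6∈{8}] nothing but 8 survives at r8c6 ⇒ r8c6=8.
Step 10. [r9c5∈{2,3}] r9c5 is the only open cell in row 9 admitting 2. So r9c5=2.
Step 11. [r3c1∈{7,8,9}] in row 3, 8 fits only at r3c1, so r3c1=8.
Step 12. [r2c1∈{2}] r2c1 has the single candidate 2, so r2c1=2.
Step 13. [r8c1∈{7}] nothing but 7 survives at r8c1, so r8c1=7.
Step 14. [r7c6∈{4,9}] across row 7, 9 lands solely at r7c6 ⇒ r7c6=9.
Step 15. [r7c5∈{1}] r7c5 has the single candidate 1. So r7c5=1.
Step 16. [r1c1∈{9}] r1c1 has the single candidate 9, so r1c1=9.
Step 17. [r6c2∈{5,8,9}] r6c2 is the only open cell in col 2 admitting 9, so r6c2=9.
Step 18. [r4c1∈{3}] r4c1 has the single candidate 3. So r4c1=3.
Step 19. [r5c4∈{2,3}] across row 5, 3 lands solely at r5c4. So r5c4=3.
Step 20. [r8c5∈{3}] nothing but 3 survives at r8c5, so r8c5=3.
Step 21. [r1c3∈{1}] r1c3's peers cover all but 1. So r1c3=1.
Step 22. [r9c6∈{4}] r9c6 is down to just 4. So r9c6=4.
Step 23. [r9c7∈{3}] r9c7 is down to just 3 ⇒ r9c7=3.
Step 24. [r2c2∈{5}] nothing but 5 survives at r2c2, so r2c2=5.
Step 25. [r3c6∈{5}] r3c6 has the single candidate 5, so r3c6=5.
Step 26. [r6c9∈{4}] r6c9 has the single candidate 4 ⇒ r6c9=4.
Step 27. [r5c1∈{6}] r5c1 is down to just 6, so r5c1=6.
Step 28. [r6c4∈{2}] only 2 remains possible at r6c4, so r6c4=2.
Step 29. [r1c7∈{4}] r1c7's peers cover all but 4 ⇒ r1c7=4.
Step 30. [r7c9∈{8}] r7c9 has the single candidate 8. So r7c9=8.
Step 31. [r5c2∈{8}] r5c2's peers cover all but 8. So r5c2=8.
Step 32. [r6c6∈{6}] r6c6's peers cover all but 6. So r6c6=6.
Step 33. [r8c9∈{1}] nothing but 1 survives at r8c9, so r8c9=1.
Step 34. [r7c1∈{4}] only 4 remains possible at r7c1 ⇒ r7c1=4.
Step 35. [r3c5∈{7}] r3c5 has the single candidate 7, so r3c5=7.
Step 36. [r4c4∈{9}] r4c4's peers cover all but 9. So r4c4=9.
Step 37. [r6c5∈{8}] r6c5's peers cover all but 8, so r6c5=8.
Step 38. [r3c8∈{9}] r3c8's peers cover all but 9 ⇒ r3c8=9.
Step 39. [r4c8∈{1}] nothing but 1 survives at r4c8 ⇒ r4c8=1.
Step 40. [r8c7∈{5}] r8c7 has the single candidate 5 ⇒ r8c7=5.
Step 41. [r8c2∈{2}] r8c2 has the single candidate 2, so r8c2=2.
Step 42. [r5c8∈{2}] r5c8's peers cover all but 2, so r5c8=2.
Step 43. [r6c3∈{5}] r6c3 is down to just 5, so r6c3=5.
Step 44. [r1c2∈{7}] only 7 remains possible at r1c2. So r1c2=7.

Answer: 9 7 1 8 6 2 4 5 3 / 2 5 4 1 9 3 6 8 7 / 8 3 6 4 7 5 1 9 2 / 3 4 2 9 5 7 8 1 6 / 6 8 7 3 4 1 9 2 5 / 1 9 5 2 8 6 7 3 4 / 4 6 3 5 1 9 2 7 8 / 7 2 9 6 3 8 5 4 1 / 5 1 8 7 2 4 3 6 9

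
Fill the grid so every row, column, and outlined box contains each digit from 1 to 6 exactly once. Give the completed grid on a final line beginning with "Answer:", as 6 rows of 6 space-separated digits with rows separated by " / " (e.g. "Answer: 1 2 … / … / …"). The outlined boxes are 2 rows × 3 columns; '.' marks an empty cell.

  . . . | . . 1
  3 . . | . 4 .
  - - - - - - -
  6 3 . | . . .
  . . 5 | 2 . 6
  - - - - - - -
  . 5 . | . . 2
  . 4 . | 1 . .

Step 1. [r1c5∈{2,3,5,6}] col 5 places 2 nowhere but r1c5. So r1c5=2.
Step 2. [r6c6∈{3,5}] col 6 places 3 nowhere but r6c6, so r6c6=3.
Step 3. [r3c3∈{1,2,4}] in row 3, 2 fits only at r3c3 ⇒ r3c3=2.
Step 4. [r6c3∈{6}] r6c3 has the single candidate 6 ⇒ r6c3=6.
Step 5. [r2c6∈{5}] r2c6 has the single candidate 5. So r2c6=5.
Step 6. [r4c2∈{1}] r4c2 is down to just 1. So r4c2=1.
Step 7. [r2c4∈{6}] r2c4 has the single candidate 6 ⇒ r2c4=6.
Step 8. [r3c4∈{4,5}] across col 4, 5 lands solely at r3c4. So r3c4=5.
Step 9. [r1c1∈{4,5}] in row 1, 5 fits only at r1c1 ⇒ r1c1=5.
Step 10. [r2c3∈{1}] r2c3's peers cover all but 1 ⇒ r2c3=1.
Step 11. [r2c2∈{2}] r2c2 has the single candidate 2. So r2c2=2.
Step 12. [r3c6∈{4}] r3c6 is down to just 4 ⇒ r3c6=4.
Step 13. [r1c3∈{4}] r1c3 has the single candidate 4, so r1c3=4.
Step 14. [r5c1∈{1}] nothing but 1 survives at r5c1, so r5c1=1.
Step 15. [r3c5∈{1}] r3c5's peers cover all but 1. So r3c5=1.
Step 16. [r5c5∈{6}] only 6 remains possible at r5c5, so r5c5=6.
Step 17. [r4c5∈{3}] only 3 remains possible at r4c5 ⇒ r4c5=3.
Step 18. [r5c4∈{4}] nothing but 4 survives at r5c4. So r5c4=4.
Step 19. [r4c1∈{4}] only 4 remains possible at r4c1, so r4c1=4.
Step 20. [r5c3∈{3}] r5c3 is down to just 3 ⇒ r5c3=3.
Step 21. [r1c4∈{3}] r1c4 is down to just 3 ⇒ r1c4=3.
Step 22. [r6c1∈{2}] nothing but 2 survives at r6c1, so r6c1=2.
Step 23. [r6c5∈{5}] nothing but 5 survives at r6c5, so r6c5=5.
Step 24. [r1c2∈{6}] r1c2's peers cover all but 6 ⇒ r1c2=6.

Answer: 5 6 4 3 2 1 / 3 2 1 6 4 5 / 6 3 2 5 1 4 / 4 1 5 2 3 6 / 1 5 3 4 6 2 / 2 4 6 1 5 3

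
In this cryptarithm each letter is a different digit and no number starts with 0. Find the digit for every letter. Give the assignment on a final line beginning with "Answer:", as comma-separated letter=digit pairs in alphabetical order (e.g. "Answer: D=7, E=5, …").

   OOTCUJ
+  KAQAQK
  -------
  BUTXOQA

Step 1. [col 1: J + K ≡ A (mod 10)] column 1 (J + K ≡ A (mod 10), carry-in 0) doesn't pin A yet; pick A=7 and continue. So A=7.
Step 2. [col 1: J + K ≡ A (mod 10)] several values work for K in column 1 (J + K ≡ A (mod 10), carry-in 0); try K=4 ⇒ K=4.
Step 3. [B] B is the leading digit of a 7-digit sum of two 6-digit numbers; the final carry is exactly 1. So B=1.
Step 4. [col 1: J + K ≡ A (mod 10)] in column 1 we have J+K≡A with carry-in 0; given K=4, A=7 and digits 1,4,7 already taken and all letters distinct, that pins J to 3 ⇒ J=3.
Step 5. [col 2: U + Q ≡ Q (mod 10)] column 2 reads U+Q+carry(0)=Q with nothing yet; with digits 1,3,4,7 already taken and all letters distinct, the only value for U is 0 ⇒ U=0.
Step 6. [col 2: U + Q ≡ Q (mod 10)] column 2 (U + Q ≡ Q (mod 10), carry-in 0) doesn't pin Q yet; pick Q=6 and continue ⇒ Q=6.
Step 7. [col 3: C + A ≡ O (mod 10)] O=5 is one option consistent with column 3 (C + A ≡ O (mod 10), carry-in 0) — take it. So O=5.
Step 8. [col 3: C + A ≡ O (mod 10)] column 3 reads C+A+carry(0)=O with A=7, O=5; with digits 0,1,3,4,5,6,7 already taken and all letters distinct, the only value for C is 8 ⇒ C=8.
Step 9. [col 4: T + Q ≡ X (mod 10)] in column 4 we have T+Q≡X with carry-in 1; given Q=6 and digits 0,1,3,4,5,6,7,8 already taken and all letters distinct, that pins X to 9, so X=9.
Step 10. [col 4: T + Q ≡ X (mod 10)] column 4 reads T+Q+carry(1)=X with Q=6, X=9; with digits 0,1,3,4,5,6,7,8,9 already taken and all letters distinct, the only value for T is 2, so T=2.

Answer: A=7, B=1, C=8, J=3, K=4, O=5, Q=6, T=2, U=0, X=9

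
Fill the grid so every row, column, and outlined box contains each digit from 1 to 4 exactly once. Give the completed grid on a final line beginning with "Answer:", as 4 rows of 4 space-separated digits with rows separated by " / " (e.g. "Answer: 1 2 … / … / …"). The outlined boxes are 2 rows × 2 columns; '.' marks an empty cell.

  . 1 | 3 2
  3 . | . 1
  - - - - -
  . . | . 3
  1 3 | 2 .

Step 1. [r2c3∈{4}] only 4 remains possible at r2c3, so r2c3=4.
Step 2. [r3c2∈{2,4}] col 2 places 4 nowhere but r3c2 ⇒ r3c2=4.
Step 3. [r3c3∈{1}] r3c3 has the single candidate 1 ⇒ r3c3=1.
Step 4. [r2c2∈{2}] r2c2 has the single candidate 2, so r2c2=2.
Step 5. [r4c4∈{4}] only 4 remains possible at r4c4. So r4c4=4.
Step 6. [r1c1∈{4}] r1c1 is down to just 4, so r1c1=4.
Step 7. [r3c1∈{2}] r3c1 has the single candidate 2 ⇒ r3c1=2.

Answer: 4 1 3 2 / 3 2 4 1 / 2 4 1 3 / 1 3 2 4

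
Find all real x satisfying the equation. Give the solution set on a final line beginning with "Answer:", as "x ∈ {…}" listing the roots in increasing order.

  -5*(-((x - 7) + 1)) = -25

Step 1. [-5*(-((x - 7) + 1)) = -25] -5 out front; divide by -5, so div: -((x - 7) + 1) = 5.
Step 2. [-((x - 7) + 1) = 5] flip signs both sides, so neg: (x - 7) + 1 = -5.
Step 3. [(x - 7) + 1 = -5] 1 comes off first (subtract 1) ⇒ sub: x - 7 = -6.
Step 4. [x - 7 = -6] add 7: x sits inside (… - 7), so sub: x = 1.

Answer: x ∈ {1}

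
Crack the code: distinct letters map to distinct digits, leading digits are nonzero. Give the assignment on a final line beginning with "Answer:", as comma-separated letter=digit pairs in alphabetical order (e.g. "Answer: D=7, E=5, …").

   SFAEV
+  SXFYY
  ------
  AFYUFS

Step 1. [col 1: V + Y ≡ S (mod 10)] no forcing yet in column 1 (carry-in 0); V=4 is free and consistent — try it. So V=4.
Step 2. [col 1: V + Y ≡ S (mod 10)] column 1 (V + Y ≡ S (mod 10), carry-in 0) doesn't pin Y yet; pick Y=3 and continue. So Y=3.
Step 3. [col 1: V + Y ≡ S (mod 10)] column 1: given V=4, Y=3, carry-in 0, and digits 3,4 already taken and all letters distinct, V+Y≡S (mod 10) forces S=7 ⇒ S=7.
Step 4. [col 2: E + Y ≡ F (mod 10)] several values work for F in column 2 (E + Y ≡ F (mod 10), carry-in 0); try F=5. So F=5.
Step 5. [A] A is the leading digit of a 6-digit sum of two 5-digit numbers; the final carry is exactly 1, so A=1.
Step 6. [col 2: E + Y ≡ F (mod 10)] column 2: given Y=3, F=5, carry-in 0, and digits 1,3,4,5,7 already taken and all letters distinct, E+Y≡F (mod 10) forces E=2, so E=2.
Step 7. [col 3: A + F ≡ U (mod 10)] from column 3 (A=1, F=5, carry-in 0, digits 1,2,3,4,5,7 already taken and all letters distinct): U must equal 6. So U=6.
Step 8. [col 4: F + X ≡ Y (mod 10)] column 4: given F=5, Y=3, carry-in 0, and digits 1,2,3,4,5,6,7 already taken and all letters distinct, F+X≡Y (mod 10) forces X=8 ⇒ X=8.

Answer: A=1, E=2, F=5, S=7, U=6, V=4, X=8, Y=3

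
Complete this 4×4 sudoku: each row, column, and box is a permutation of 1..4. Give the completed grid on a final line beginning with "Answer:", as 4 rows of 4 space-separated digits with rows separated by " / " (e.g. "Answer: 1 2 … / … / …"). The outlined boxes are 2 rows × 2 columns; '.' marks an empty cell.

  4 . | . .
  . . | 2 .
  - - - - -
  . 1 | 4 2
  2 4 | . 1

Step 1. [r2c2∈{3}] r2c2 has the single candidate 3 ⇒ r2c2=3.
Step 2. [r1c3∈{1,3}] in row 1, 1 fits only at r1c3. So r1c3=1.
Step 3. [r2c1∈{1}] r2c1 is down to just 1 ⇒ r2c1=1.
Step 4. [r1c2∈{2}] nothing but 2 survives at r1c2. So r1c2=2.
Step 5. [r3c1∈{3}] only 3 remains possible at r3c1 ⇒ r3c1=3.
Step 6. [r2c4∈{4}] r2c4's peers cover all but 4. So r2c4=4.
Step 7. [r1c4∈{3}] r1c4 is down to just 3. So r1c4=3.
Step 8. [r4c3∈{3}] r4c3's peers cover all but 3, so r4c3=3.

Answer: 4 2 1 3 / 1 3 2 4 / 3 1 4 2 / 2 4 3 1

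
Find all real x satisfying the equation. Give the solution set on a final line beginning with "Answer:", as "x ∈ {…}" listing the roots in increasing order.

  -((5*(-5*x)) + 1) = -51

Step 1. [-((5*(-5*x)) + 1) = -51] LHS negated; negate both sides ⇒ neg: (5*(-5*x)) + 1 = 51.
Step 2. [(5*(-5*x)) + 1 = 51] +1 is outermost — subtract 1 both sides ⇒ sub: 5*(-5*x) = 50.
Step 3. [5*(-5*x) = 50] 5 out front; divide by 5, so div: -5*x = 10.
Step 4. [-5*x = 10] -5 out front; divide by -5. So div: x = -2.

Answer: x ∈ {-2}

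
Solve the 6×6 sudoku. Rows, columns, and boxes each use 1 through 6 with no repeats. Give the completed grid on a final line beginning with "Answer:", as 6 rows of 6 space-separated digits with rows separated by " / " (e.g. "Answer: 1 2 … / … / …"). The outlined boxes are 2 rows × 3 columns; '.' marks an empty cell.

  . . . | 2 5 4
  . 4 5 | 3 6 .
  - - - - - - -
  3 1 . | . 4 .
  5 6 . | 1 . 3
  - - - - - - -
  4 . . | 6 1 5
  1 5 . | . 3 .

Step 1. [r3c3∈{2}] nothing but 2 survives at r3c3 ⇒ r3c3=2.
Step 2. [r1c2∈{3}] r1c2 is down to just 3. So r1c2=3.
Step 3. [r6c3∈{6}] r6c3 is down to just 6, so r6c3=6.
Step 4. [r4c3∈{4}] r4c3's peers cover all but 4, so r4c3=4.
Step 5. [r2c6∈{1}] only 1 remains possible at r2c6, so r2c6=1.
Step 6. [r5c3∈{3}] r5c3 has the single candidate 3 ⇒ r5c3=3.
Step 7. [r6c4∈{4}] r6c4's peers cover all but 4 ⇒ r6c4=4.
Step 8. [r1c1∈{6}] r1c1 has the single candidate 6, so r1c1=6.
Step 9. [r2c1∈{2}] r2c1 has the single candidate 2, so r2c1=2.
Step 10. [r3c4∈{5}] only 5 remains possible at r3c4 ⇒ r3c4=5.
Step 11. [r1c3∈{1}] r1c3's peers cover all but 1, so r1c3=1.
Step 12. [r4c5∈{2}] nothing but 2 survives at r4c5. So r4c5=2.
Step 13. [r5c2∈{2}] r5c2's peers cover all but 2, so r5c2=2.
Step 14. [r3c6∈{6}] only 6 remains possible at r3c6 ⇒ r3c6=6.
Step 15. [r6c6∈{2}] only 2 remains possible at r6c6 ⇒ r6c6=2.

Answer: 6 3 1 2 5 4 / 2 4 5 3 6 1 / 3 1 2 5 4 6 / 5 6 4 1 2 3 / 4 2 3 6 1 5 / 1 5 6 4 3 2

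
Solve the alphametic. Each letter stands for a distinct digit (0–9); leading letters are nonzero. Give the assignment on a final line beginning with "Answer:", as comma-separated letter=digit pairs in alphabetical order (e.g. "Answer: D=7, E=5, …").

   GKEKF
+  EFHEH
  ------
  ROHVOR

Step 1. [col 1: F + H ≡ R (mod 10)] no forcing yet in column 1 (carry-in 0); R=1 is free and consistent — try it ⇒ R=1.
Step 2. [col 1: F + H ≡ R (mod 10)] several values work for H in column 1 (F + H ≡ R (mod 10), carry-in 0); try H=8. So H=8.
Step 3. [col 1: F + H ≡ R (mod 10)] from column 1 (H=8, R=1, carry-in 0, digits 1,8 already taken and all letters distinct): F must equal 3, so F=3.
Step 4. [col 2: K + E ≡ O (mod 10)] no forcing yet in column 2 (carry-in 1); K=4 is free and consistent — try it, so K=4.
Step 5. [col 2: K + E ≡ O (mod 10)] several values work for O in column 2 (K + E ≡ O (mod 10), carry-in 1); try O=2 ⇒ O=2.
Step 6. [col 2: K + E ≡ O (mod 10)] column 2 reads K+E+carry(1)=O with K=4, O=2; with digits 1,2,3,4,8 already taken and all letters distinct, the only value for E is 7 ⇒ E=7.
Step 7. [col 3: E + H ≡ V (mod 10)] in column 3 we have E+H≡V with carry-in 1; given E=7, H=8 and digits 1,2,3,4,7,8 already taken and all letters distinct, that pins V to 6, so V=6.
Step 8. [col 5: G + E ≡ O (mod 10)] column 5: given E=7, O=2, carry-in 0, and digits 1,2,3,4,6,7,8 already taken and all letters distinct, G+E≡O (mod 10) forces G=5 ⇒ G=5.

Answer: E=7, F=3, G=5, H=8, K=4, O=2, R=1, V=6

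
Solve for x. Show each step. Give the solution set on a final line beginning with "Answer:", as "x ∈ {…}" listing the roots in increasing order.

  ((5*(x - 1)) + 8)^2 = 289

Step 1. [((5*(x - 1)) + 8)^2 = 289] LHS squared, RHS 289 ≥ 0: apply √ (±), so sqrt: (5*(x - 1)) + 8 = 17 or -17.
Step 2. [(5*(x - 1)) + 8 = 17 or -17] +8 is outermost — subtract 8 both sides, so sub: 5*(x - 1) = 9 or -25.
Step 3. [5*(x - 1) = 9 or -25] leading coefficient 5: divide by 5. So div: x - 1 = 9/5 or -5.
Step 4. [x - 1 = 9/5 or -5] add 1: x sits inside (… - 1). So sub: x = 14/5 or -4.

Answer: x ∈ {-4, 14/5}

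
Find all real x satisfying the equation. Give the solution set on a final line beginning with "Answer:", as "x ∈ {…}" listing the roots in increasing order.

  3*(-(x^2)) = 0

Step 1. [3*(-(x^2)) = 0] 3 out front; divide by 3 ⇒ div: -(x^2) = 0.
Step 2. [-(x^2) = 0] flip signs both sides ⇒ neg: x^2 = 0.
Step 3. [x^2 = 0] LHS squared, RHS 0 ≥ 0: apply √ (±). So sqrt: x = 0.

Answer: x ∈ {0}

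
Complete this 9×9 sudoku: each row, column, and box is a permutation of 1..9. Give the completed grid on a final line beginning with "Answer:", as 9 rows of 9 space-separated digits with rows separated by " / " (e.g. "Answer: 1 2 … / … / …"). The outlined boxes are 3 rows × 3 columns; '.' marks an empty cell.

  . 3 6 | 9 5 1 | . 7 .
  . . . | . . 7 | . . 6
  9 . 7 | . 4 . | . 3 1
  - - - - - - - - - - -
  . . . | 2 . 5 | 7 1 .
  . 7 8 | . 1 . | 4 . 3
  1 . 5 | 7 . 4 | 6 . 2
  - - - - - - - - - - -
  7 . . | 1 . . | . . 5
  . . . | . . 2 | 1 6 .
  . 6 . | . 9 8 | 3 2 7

Step 1. [r2c5∈{2,3,8}] in col 5, 2 fits only at r2c5. So r2c5=2.
Step 2. [r6c2∈{9}] r6c2 has the single candidate 9, so r6c2=9.
Step 3. [r4c2∈{4}] nothing but 4 survives at r4c2 ⇒ r4c2=4.
Step 4. [r7c6∈{3,6}] r7c6 is the only open cell in col 6 admitting 3. So r7c6=3.
Step 5. [r5c4∈{6}] nothing but 6 survives at r5c4 ⇒ r5c4=6.
Step 6. [r6c8∈{8}] r6c8's peers cover all but 8, so r6c8=8.
Step 7. [r7c3∈{2,4,9}] col 3 places 2 nowhere but r7c3, so r7c3=2.
Step 8. [r7c2∈{8}] only 8 remains possible at r7c2. So r7c2=8.
Step 9. [r8c2∈{5}] r8c2 has the single candidate 5. So r8c2=5.
Step 10. [r9c1∈{4}] r9c1's peers cover all but 4, so r9c1=4.
Step 11. [r3c7∈{2,5,8}] across row 3, 5 lands solely at r3c7. So r3c7=5.
Step 12. [r7c8∈{4,9}] across row 7, 4 lands solely at r7c8 ⇒ r7c8=4.
Step 13. [r4c3∈{3}] only 3 remains possible at r4c3, so r4c3=3.
Step 14. [r1c7∈{2,8}] r1c7 is the only open cell in col 7 admitting 2, so r1c7=2.
Step 15. [r2c7∈{8,9}] across col 7, 8 lands solely at r2c7, so r2c7=8.
Step 16. [r4c9∈{9}] r4c9 has the single candidate 9. So r4c9=9.
Step 17. [r2c3∈{1,4}] r2c3 is the only open cell in row 2 admitting 4 ⇒ r2c3=4.
Step 18. [r7c7∈{9}] r7c7 has the single candidate 9. So r7c7=9.
Step 19. [r2c8∈{9}] nothing but 9 survives at r2c8. So r2c8=9.
Step 20. [r4c5∈{8}] only 8 remains possible at r4c5, so r4c5=8.
Step 21. [r8c9∈{8}] r8c9 is down to just 8. So r8c9=8.
Step 22. [r9c3∈{1}] only 1 remains possible at r9c3 ⇒ r9c3=1.
Step 23. [r7c5∈{6}] only 6 remains possible at r7c5 ⇒ r7c5=6.
Step 24. [r4c1∈{6}] r4c1 is down to just 6 ⇒ r4c1=6.
Step 25. [r8c5∈{7}] only 7 remains possible at r8c5. So r8c5=7.
Step 26. [r8c4∈{4}] r8c4's peers cover all but 4. So r8c4=4.
Step 27. [r3c2∈{2}] only 2 remains possible at r3c2. So r3c2=2.
Step 28. [r5c8∈{5}] only 5 remains possible at r5c8, so r5c8=5.
Step 29. [r2c4∈{3}] r2c4 has the single candidate 3 ⇒ r2c4=3.
Step 30. [r5c6∈{9}] only 9 remains possible at r5c6. So r5c6=9.
Step 31. [r3c4∈{8}] r3c4 has the single candidate 8 ⇒ r3c4=8.
Step 32. [r6c5∈{3}] r6c5 has the single candidate 3. So r6c5=3.
Step 33. [r1c9∈{4}] r1c9's peers cover all but 4 ⇒ r1c9=4.
Step 34. [r8c1∈{3}] r8c1 is down to just 3, so r8c1=3.
Step 35. [r1c1∈{8}] only 8 remains possible at r1c1 ⇒ r1c1=8.
Step 36. [r2c1∈{5}] r2c1 is down to just 5, so r2c1=5.
Step 37. [r9c4∈{5}] only 5 remains possible at r9c4, so r9c4=5.
Step 38. [r8c3∈{9}] r8c3's peers cover all but 9. So r8c3=9.
Step 39. [r5c1∈{2}] r5c1 has the single candidate 2. So r5c1=2.
Step 40. [r3c6∈{6}] only 6 remains possible at r3c6 ⇒ r3c6=6.
Step 41. [r2c2∈{1}] r2c2 has the single candidate 1, so r2c2=1.

Answer: 8 3 6 9 5 1 2 7 4 / 5 1 4 3 2 7 8 9 6 / 9 2 7 8 4 6 5 3 1 / 6 4 3 2 8 5 7 1 9 / 2 7 8 6 1 9 4 5 3 / 1 9 5 7 3 4 6 8 2 / 7 8 2 1 6 3 9 4 5 / 3 5 9 4 7 2 1 6 8 / 4 6 1 5 9 8 3 2 7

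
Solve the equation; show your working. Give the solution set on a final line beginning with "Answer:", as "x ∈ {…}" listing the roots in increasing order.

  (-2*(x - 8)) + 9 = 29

Step 1. [(-2*(x - 8)) + 9 = 29] peel the +9: subtract 9 from each side, so sub: -2*(x - 8) = 20.
Step 2. [-2*(x - 8) = 20] -2·(inner) — divide through by -2 ⇒ div: x - 8 = -10.
Step 3. [x - 8 = -10] -8 is outermost — add 8 both sides ⇒ sub: x = -2.

Answer: x ∈ {-2}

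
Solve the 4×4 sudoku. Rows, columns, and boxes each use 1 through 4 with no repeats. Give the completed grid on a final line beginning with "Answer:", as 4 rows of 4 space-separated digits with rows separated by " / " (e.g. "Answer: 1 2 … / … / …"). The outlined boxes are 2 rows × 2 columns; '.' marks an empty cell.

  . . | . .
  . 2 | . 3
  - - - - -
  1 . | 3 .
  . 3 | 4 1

Step 1. [r1c4∈{2,4}] 4 has one home in col 4: r1c4, so r1c4=4.
Step 2. [r1c3∈{1,2}] r1c3 is the only open cell in row 1 admitting 2. So r1c3=2.
Step 3. [r3c2∈{4}] r3c2's peers cover all but 4 ⇒ r3c2=4.
Step 4. [r1c1∈{3}] nothing but 3 survives at r1c1 ⇒ r1c1=3.
Step 5. [r2c3∈{1}] nothing but 1 survives at r2c3. So r2c3=1.
Step 6. [r2c1∈{4}] nothing but 4 survives at r2c1, so r2c1=4.
Step 7. [r1c2∈{1}] r1c2 has the single candidate 1, so r1c2=1.
Step 8. [r4c1∈{2}] r4c1's peers cover all but 2, so r4c1=2.
Step 9. [r3c4∈{2}] only 2 remains possible at r3c4. So r3c4=2.

Answer: 3 1 2 4 / 4 2 1 3 / 1 4 3 2 / 2 3 4 1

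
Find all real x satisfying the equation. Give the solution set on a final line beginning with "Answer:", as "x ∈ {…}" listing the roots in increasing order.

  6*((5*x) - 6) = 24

Step 1. [6*((5*x) - 6) = 24] 6 out front; divide by 6, so div: (5*x) - 6 = 4.
Step 2. [(5*x) - 6 = 4] 6 comes off first (add 6). So sub: 5*x = 10.
Step 3. [5*x = 10] 5·(inner) — divide through by 5, so div: x = 2.

Answer: x ∈ {2}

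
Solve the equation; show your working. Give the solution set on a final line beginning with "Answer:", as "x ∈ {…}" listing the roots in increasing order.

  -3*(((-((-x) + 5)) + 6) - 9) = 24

Step 1. [-3*(((-((-x) + 5)) + 6) - 9) = 24] -3 out front; divide by -3, so div: ((-((-x) + 5)) + 6) - 9 = -8.
Step 2. [((-((-x) + 5)) + 6) - 9 = -8] peel the -9: add 9 from each side ⇒ sub: (-((-x) + 5)) + 6 = 1.
Step 3. [(-((-x) + 5)) + 6 = 1] +6 is outermost — subtract 6 both sides ⇒ sub: -((-x) + 5) = -5.
Step 4. [-((-x) + 5) = -5] leading − — multiply by −1 ⇒ neg: (-x) + 5 = 5.
Step 5. [(-x) + 5 = 5] peel the +5: subtract 5 from each side, so sub: -x = 0.
Step 6. [-x = 0] leading − — multiply by −1. So neg: x = 0.

Answer: x ∈ {0}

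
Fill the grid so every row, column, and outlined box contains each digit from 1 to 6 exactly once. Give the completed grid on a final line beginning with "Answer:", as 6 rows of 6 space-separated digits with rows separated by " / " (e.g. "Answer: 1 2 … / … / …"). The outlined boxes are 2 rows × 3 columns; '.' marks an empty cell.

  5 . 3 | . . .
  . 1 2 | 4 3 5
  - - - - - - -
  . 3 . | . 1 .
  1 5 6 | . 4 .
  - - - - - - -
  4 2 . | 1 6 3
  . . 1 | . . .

Step 1. [r4c6∈{2}] r4c6 is down to just 2, so r4c6=2.
Step 2. [r3c4∈{5,6}] row 3 places 5 nowhere but r3c4 ⇒ r3c4=5.
Step 3. [r1c4∈{2,6}] across col 4, 6 lands solely at r1c4. So r1c4=6.
Step 4. [r2c1∈{6}] r2c1's peers cover all but 6, so r2c1=6.
Step 5. [r6c4∈{2}] nothing but 2 survives at r6c4 ⇒ r6c4=2.
Step 6. [r6c5∈{5}] only 5 remains possible at r6c5, so r6c5=5.
Step 7. [r5c3∈{5}] only 5 remains possible at r5c3. So r5c3=5.
Step 8. [r6c2∈{6}] r6c2's peers cover all but 6 ⇒ r6c2=6.
Step 9. [r4c4∈{3}] r4c4 is down to just 3. So r4c4=3.
Step 10. [r1c5∈{2}] r1c5 has the single candidate 2. So r1c5=2.
Step 11. [r1c2∈{4}] nothing but 4 survives at r1c2, so r1c2=4.
Step 12. [r3c6∈{6}] nothing but 6 survives at r3c6 ⇒ r3c6=6.
Step 13. [r3c3∈{4}] nothing but 4 survives at r3c3. So r3c3=4.
Step 14. [r6c1∈{3}] r6c1's peers cover all but 3, so r6c1=3.
Step 15. [r3c1∈{2}] r3c1 has the single candidate 2. So r3c1=2.
Step 16. [r6c6∈{4}] r6c6's peers cover all but 4 ⇒ r6c6=4.
Step 17. [r1c6∈{1}] r1c6 is down to just 1, so r1c6=1.

Answer: 5 4 3 6 2 1 / 6 1 2 4 3 5 / 2 3 4 5 1 6 / 1 5 6 3 4 2 / 4 2 5 1 6 3 / 3 6 1 2 5 4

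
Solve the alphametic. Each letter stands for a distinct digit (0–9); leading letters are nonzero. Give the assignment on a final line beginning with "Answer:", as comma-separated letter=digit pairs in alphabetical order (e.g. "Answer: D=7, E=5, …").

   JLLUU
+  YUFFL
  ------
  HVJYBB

Step 1. [H] H is the leading digit of a 6-digit sum of two 5-digit numbers; the final carry is exactly 1, so H=1.
Step 2. [col 1: U + L ≡ B (mod 10)] several values work for U in column 1 (U + L ≡ B (mod 10), carry-in 0); try U=4. So U=4.
Step 3. [col 1: U + L ≡ B (mod 10)] several values work for L in column 1 (U + L ≡ B (mod 10), carry-in 0); try L=8. So L=8.
Step 4. [col 1: U + L ≡ B (mod 10)] from column 1 (U=4, L=8, carry-in 0, digits 1,4,8 already taken and all letters distinct): B must equal 2 ⇒ B=2.
Step 5. [col 2: U + F ≡ B (mod 10)] column 2: given U=4, B=2, carry-in 1, and digits 1,2,4,8 already taken and all letters distinct, U+F≡B (mod 10) forces F=7, so F=7.
Step 6. [col 3: L + F ≡ Y (mod 10)] column 3: given L=8, F=7, carry-in 1, and digits 1,2,4,7,8 already taken and all letters distinct, L+F≡Y (mod 10) forces Y=6, so Y=6.
Step 7. [col 4: L + U ≡ J (mod 10)] from column 4 (L=8, U=4, carry-in 1, digits 1,2,4,6,7,8 already taken and all letters distinct): J must equal 3 ⇒ J=3.
Step 8. [col 5: J + Y ≡ V (mod 10)] column 5 reads J+Y+carry(1)=V with J=3, Y=6; with digits 1,2,3,4,6,7,8 already taken and all letters distinct, the only value for V is 0 ⇒ V=0.

Answer: B=2, F=7, H=1, J=3, L=8, U=4, V=0, Y=6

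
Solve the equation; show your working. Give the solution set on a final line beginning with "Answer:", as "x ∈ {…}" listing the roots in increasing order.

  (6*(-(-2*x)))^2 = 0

Step 1. [(6*(-(-2*x)))^2 = 0] 0 ≥ 0, LHS is (·)² — take ±√, so sqrt: 6*(-(-2*x)) = 0.
Step 2. [6*(-(-2*x)) = 0] 6·(inner) — divide through by 6. So div: -(-2*x) = 0.
Step 3. [-(-2*x) = 0] flip signs both sides. So neg: -2*x = 0.
Step 4. [-2*x = 0] -2 out front; divide by -2 ⇒ div: x = 0.

Answer: x ∈ {0}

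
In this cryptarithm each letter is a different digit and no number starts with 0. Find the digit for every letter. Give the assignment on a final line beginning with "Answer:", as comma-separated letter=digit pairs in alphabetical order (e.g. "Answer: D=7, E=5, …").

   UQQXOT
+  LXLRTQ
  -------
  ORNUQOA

Step 1. [col 1: T + Q ≡ A (mod 10)] A=6 is one option consistent with column 1 (T + Q ≡ A (mod 10), carry-in 0) — take it ⇒ A=6.
Step 2. [col 1: T + Q ≡ A (mod 10)] several values work for T in column 1 (T + Q ≡ A (mod 10), carry-in 0); try T=9. So T=9.
Step 3. [O] adding two 6-digit numbers gives at most 6+1 digits, and here it does — O is that final carry and must be 1 ⇒ O=1.
Step 4. [col 1: T + Q ≡ A (mod 10)] in column 1 we have T+Q≡A with carry-in 0; given T=9, A=6 and digits 1,6,9 already taken and all letters distinct, that pins Q to 7, so Q=7.
Step 5. [col 3: X + R ≡ Q (mod 10)] several values work for R in column 3 (X + R ≡ Q (mod 10), carry-in 1); try R=4, so R=4.
Step 6. [col 3: X + R ≡ Q (mod 10)] column 3: given R=4, Q=7, carry-in 1, and digits 1,4,6,7,9 already taken and all letters distinct, X+R≡Q (mod 10) forces X=2 ⇒ X=2.
Step 7. [col 4: Q + L ≡ U (mod 10)] U=5 is one option consistent with column 4 (Q + L ≡ U (mod 10), carry-in 0) — take it, so U=5.
Step 8. [col 4: Q + L ≡ U (mod 10)] from column 4 (Q=7, U=5, carry-in 0, digits 1,2,4,5,6,7,9 already taken and all letters distinct): L must equal 8. So L=8.
Step 9. [col 5: Q + X ≡ N (mod 10)] from column 5 (Q=7, X=2, carry-in 1, digits 1,2,4,5,6,7,8,9 already taken and all letters distinct): N must equal 0. So N=0.

Answer: A=6, L=8, N=0, O=1, Q=7, R=4, T=9, U=5, X=2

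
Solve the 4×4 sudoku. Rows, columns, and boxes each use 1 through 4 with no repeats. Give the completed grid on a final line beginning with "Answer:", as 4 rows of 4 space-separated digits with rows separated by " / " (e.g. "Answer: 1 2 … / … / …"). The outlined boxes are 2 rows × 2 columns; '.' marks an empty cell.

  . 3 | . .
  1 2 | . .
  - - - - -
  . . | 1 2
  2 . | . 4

Step 1. [r2c3∈{3,4}] across row 2, 4 lands solely at r2c3. So r2c3=4.
Step 2. [r3c2∈{4}] nothing but 4 survives at r3c2. So r3c2=4.
Step 3. [r1c4∈{1}] only 1 remains possible at r1c4 ⇒ r1c4=1.
Step 4. [r4c3∈{3}] r4c3 has the single candidate 3. So r4c3=3.
Step 5. [r3c1∈{3}] nothing but 3 survives at r3c1, so r3c1=3.
Step 6. [r4c2∈{1}] nothing but 1 survives at r4c2. So r4c2=1.
Step 7. [r1c1∈{4}] nothing but 4 survives at r1c1, so r1c1=4.
Step 8. [r1c3∈{2}] r1c3's peers cover all but 2, so r1c3=2.
Step 9. [r2c4∈{3}] r2c4's peers cover all but 3, so r2c4=3.

Answer: 4 3 2 1 / 1 2 4 3 / 3 4 1 2 / 2 1 3 4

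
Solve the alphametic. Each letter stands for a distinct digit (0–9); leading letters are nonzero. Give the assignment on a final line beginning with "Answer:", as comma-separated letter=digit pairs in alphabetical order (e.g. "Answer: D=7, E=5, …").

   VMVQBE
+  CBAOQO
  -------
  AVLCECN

Step 1. [col 1: E + O ≡ N (mod 10)] no forcing yet in column 1 (carry-in 0); N=7 is free and consistent — try it ⇒ N=7.
Step 2. [col 1: E + O ≡ N (mod 10)] several values work for E in column 1 (E + O ≡ N (mod 10), carry-in 0); try E=5. So E=5.
Step 3. [A] adding two 6-digit numbers gives at most 6+1 digits, and here it does — A is that final carry and must be 1. So A=1.
Step 4. [col 1: E + O ≡ N (mod 10)] in column 1 we have E+O≡N with carry-in 0; given E=5, N=7 and digits 1,5,7 already taken and all letters distinct, that pins O to 2. So O=2.
Step 5. [col 2: B + Q ≡ C (mod 10)] several values work for C in column 2 (B + Q ≡ C (mod 10), carry-in 0); try C=9. So C=9.
Step 6. [col 2: B + Q ≡ C (mod 10)] Q=3 is one option consistent with column 2 (B + Q ≡ C (mod 10), carry-in 0) — take it ⇒ Q=3.
Step 7. [col 2: B + Q ≡ C (mod 10)] in column 2 we have B+Q≡C with carry-in 0; given Q=3, C=9 and digits 1,2,3,5,7,9 already taken and all letters distinct, that pins B to 6. So B=6.
Step 8. [col 4: V + A ≡ C (mod 10)] column 4 reads V+A+carry(0)=C with A=1, C=9; with digits 1,2,3,5,6,7,9 already taken and all letters distinct, the only value for V is 8. So V=8.
Step 9. [col 5: M + B ≡ L (mod 10)] column 5 reads M+B+carry(0)=L with B=6; with digits 1,2,3,5,6,7,8,9 already taken and all letters distinct, the only value for M is 4 ⇒ M=4.
Step 10. [col 5: M + B ≡ L (mod 10)] in column 5 we have M+B≡L with carry-in 0; given M=4, B=6 and digits 1,2,3,4,5,6,7,8,9 already taken and all letters distinct, that pins L to 0 ⇒ L=0.

Answer: A=1, B=6, C=9, E=5, L=0, M=4, N=7, O=2, Q=3, V=8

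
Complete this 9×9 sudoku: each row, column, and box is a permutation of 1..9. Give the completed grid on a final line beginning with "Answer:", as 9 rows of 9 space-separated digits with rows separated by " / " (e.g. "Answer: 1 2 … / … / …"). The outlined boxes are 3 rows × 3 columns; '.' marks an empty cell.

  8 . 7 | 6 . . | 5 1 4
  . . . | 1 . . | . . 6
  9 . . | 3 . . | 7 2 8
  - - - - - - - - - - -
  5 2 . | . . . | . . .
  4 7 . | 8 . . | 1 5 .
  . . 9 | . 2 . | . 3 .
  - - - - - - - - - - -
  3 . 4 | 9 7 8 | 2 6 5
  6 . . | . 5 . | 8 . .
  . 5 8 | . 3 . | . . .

Step 1. [r9c6∈{1,2,4,6}] r9c6 is the only open cell in row 9 admitting 6. So r9c6=6.
Step 2. [r8c6∈{1,2,4}] across box 8, 1 lands solely at r8c6, so r8c6=1.
Step 3. [r6c9∈{7}] r6c9 has the single candidate 7, so r6c9=7.
Step 4. [r4c9∈{9}] r4c9's peers cover all but 9, so r4c9=9.
Step 5. [r3c5∈{4}] only 4 remains possible at r3c5. So r3c5=4.
Step 6. [r2c8∈{9}] nothing but 9 survives at r2c8. So r2c8=9.
Step 7. [r6c1∈{1}] r6c1 is down to just 1 ⇒ r6c1=1.
Step 8. [r3c3∈{1,5,6}] across col 3, 1 lands solely at r3c3 ⇒ r3c3=1.
Step 9. [r2c6∈{2,5,7}] 7 has one home in row 2: r2c6. So r2c6=7.
Step 10. [r8c3∈{2}] nothing but 2 survives at r8c3, so r8c3=2.
Step 11. [r8c4∈{4}] r8c4's peers cover all but 4, so r8c4=4.
Step 12. [r1c2∈{3}] r1c2's peers cover all but 3, so r1c2=3.
Step 13. [r1c5∈{9}] only 9 remains possible at r1c5. So r1c5=9.
Step 14. [r5c5∈{6}] r5c5's peers cover all but 6. So r5c5=6.
Step 15. [r4c3∈{3,6}] col 3 places 6 nowhere but r4c3 ⇒ r4c3=6.
Step 16. [r4c7∈{4}] nothing but 4 survives at r4c7. So r4c7=4.
Step 17. [r6c4∈{5}] nothing but 5 survives at r6c4. So r6c4=5.
Step 18. [r5c3∈{3}] r5c3 is down to just 3. So r5c3=3.
Step 19. [r9c1∈{7}] r9c1 has the single candidate 7 ⇒ r9c1=7.
Step 20. [r6c6∈{4}] only 4 remains possible at r6c6, so r6c6=4.
Step 21. [r6c7∈{6}] only 6 remains possible at r6c7. So r6c7=6.
Step 22. [r2c7∈{3}] nothing but 3 survives at r2c7, so r2c7=3.
Step 23. [r4c4∈{7}] r4c4 has the single candidate 7, so r4c4=7.
Step 24. [r6c2∈{8}] nothing but 8 survives at r6c2. So r6c2=8.
Step 25. [r9c9∈{1}] r9c9 has the single candidate 1 ⇒ r9c9=1.
Step 26. [r2c3∈{5}] r2c3's peers cover all but 5, so r2c3=5.
Step 27. [r9c7∈{9}] r9c7 is down to just 9 ⇒ r9c7=9.
Step 28. [r9c8∈{4}] only 4 remains possible at r9c8. So r9c8=4.
Step 29. [r9c4∈{2}] r9c4 is down to just 2. So r9c4=2.
Step 30. [r2c5∈{8}] r2c5's peers cover all but 8. So r2c5=8.
Step 31. [r2c2∈{4}] only 4 remains possible at r2c2. So r2c2=4.
Step 32. [r8c2∈{9}] r8c2's peers cover all but 9 ⇒ r8c2=9.
Step 33. [r5c6∈{9}] nothing but 9 survives at r5c6. So r5c6=9.
Step 34. [r4c5∈{1}] r4c5's peers cover all but 1 ⇒ r4c5=1.
Step 35. [r2c1∈{2}] r2c1's peers cover all but 2, so r2c1=2.
Step 36. [r8c9∈{3}] r8c9's peers cover all but 3. So r8c9=3.
Step 37. [r3c6∈{5}] r3c6's peers cover all but 5. So r3c6=5.
Step 38. [r4c8∈{8}] r4c8 has the single candidate 8, so r4c8=8.
Step 39. [r1c6∈{2}] r1c6's peers cover all but 2. So r1c6=2.
Step 40. [r8c8∈{7}] only 7 remains possible at r8c8, so r8c8=7.
Step 41. [r3c2∈{6}] r3c2 is down to just 6 ⇒ r3c2=6.
Step 42. [r7c2∈{1}] nothing but 1 survives at r7c2, so r7c2=1.
Step 43. [r4c6∈{3}] only 3 remains possible at r4c6, so r4c6=3.
Step 44. [r5c9∈{2}] r5c9's peers cover all but 2. So r5c9=2.

Answer: 8 3 7 6 9 2 5 1 4 / 2 4 5 1 8 7 3 9 6 / 9 6 1 3 4 5 7 2 8 / 5 2 6 7 1 3 4 8 9 / 4 7 3 8 6 9 1 5 2 / 1 8 9 5 2 4 6 3 7 / 3 1 4 9 7 8 2 6 5 / 6 9 2 4 5 1 8 7 3 / 7 5 8 2 3 6 9 4 1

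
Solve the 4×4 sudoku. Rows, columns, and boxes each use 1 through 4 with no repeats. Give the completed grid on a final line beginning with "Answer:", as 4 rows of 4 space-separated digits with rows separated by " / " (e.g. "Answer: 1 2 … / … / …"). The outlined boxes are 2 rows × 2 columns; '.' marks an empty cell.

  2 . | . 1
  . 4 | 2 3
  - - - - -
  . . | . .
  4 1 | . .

Step 1. [r3c3∈{1,3,4}] across row 3, 1 lands solely at r3c3, so r3c3=1.
Step 2. [r3c2∈{2,3}] col 2 places 2 nowhere but r3c2 ⇒ r3c2=2.
Step 3. [r4c3∈{3}] r4c3's peers cover all but 3. So r4c3=3.
Step 4. [r1c3∈{4}] only 4 remains possible at r1c3. So r1c3=4.
Step 5. [r1c2∈{3}] r1c2 is down to just 3 ⇒ r1c2=3.
Step 6. [r2c1∈{1}] only 1 remains possible at r2c1, so r2c1=1.
Step 7. [r4c4∈{2}] r4c4 is down to just 2, so r4c4=2.
Step 8. [r3c4∈{4}] r3c4 has the single candidate 4, so r3c4=4.
Step 9. [r3c1∈{3}] only 3 remains possible at r3c1 ⇒ r3c1=3.

Answer: 2 3 4 1 / 1 4 2 3 / 3 2 1 4 / 4 1 3 2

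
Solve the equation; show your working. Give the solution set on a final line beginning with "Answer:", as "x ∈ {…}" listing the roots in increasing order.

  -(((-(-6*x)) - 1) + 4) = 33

Step 1. [-(((-(-6*x)) - 1) + 4) = 33] leading − — multiply by −1, so neg: ((-(-6*x)) - 1) + 4 = -33.
Step 2. [((-(-6*x)) - 1) + 4 = -33] the outer +4 inverts by subtracting 4. So sub: (-(-6*x)) - 1 = -37.
Step 3. [(-(-6*x)) - 1 = -37] add 1: x sits inside (… - 1) ⇒ sub: -(-6*x) = -36.
Step 4. [-(-6*x) = -36] LHS negated; negate both sides, so neg: -6*x = 36.
Step 5. [-6*x = 36] -6·(inner) — divide through by -6. So div: x = -6.

Answer: x ∈ {-6}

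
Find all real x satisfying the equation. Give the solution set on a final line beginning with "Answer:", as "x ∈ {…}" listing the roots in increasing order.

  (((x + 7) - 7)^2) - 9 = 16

Step 1. [(((x + 7) - 7)^2) - 9 = 16] the outer -9 inverts by adding 9, so sub: ((x + 7) - 7)^2 = 25.
Step 2. [((x + 7) - 7)^2 = 25] LHS squared, RHS 25 ≥ 0: apply √ (±) ⇒ sqrt: (x + 7) - 7 = 5 or -5.
Step 3. [(x + 7) - 7 = 5 or -5] the outer -7 inverts by adding 7 ⇒ sub: x + 7 = 12 or 2.
Step 4. [x + 7 = 12 or 2] subtract 7: x sits inside (… + 7). So sub: x = 5 or -5.

Answer: x ∈ {-5, 5}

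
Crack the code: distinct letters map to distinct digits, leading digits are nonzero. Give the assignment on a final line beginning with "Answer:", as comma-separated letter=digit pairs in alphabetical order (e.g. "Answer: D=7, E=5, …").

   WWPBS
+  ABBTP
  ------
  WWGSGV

Step 1. [col 1: S + P ≡ V (mod 10)] column 1 (S + P ≡ V (mod 10), carry-in 0) doesn't pin V yet; pick V=7 and continue. So V=7.
Step 2. [col 1: S + P ≡ V (mod 10)] S=3 is one option consistent with column 1 (S + P ≡ V (mod 10), carry-in 0) — take it. So S=3.
Step 3. [col 1: S + P ≡ V (mod 10)] from column 1 (S=3, V=7, carry-in 0, digits 3,7 already taken and all letters distinct): P must equal 4, so P=4.
Step 4. [W] the sum has 6 digits but both addends have 5; that extra leading digit W is the final carry, namely 1 ⇒ W=1.
Step 5. [col 2: B + T ≡ G (mod 10)] T=2 is one option consistent with column 2 (B + T ≡ G (mod 10), carry-in 0) — take it. So T=2.
Step 6. [col 2: B + T ≡ G (mod 10)] B=8 is one option consistent with column 2 (B + T ≡ G (mod 10), carry-in 0) — take it. So B=8.
Step 7. [col 2: B + T ≡ G (mod 10)] from column 2 (B=8, T=2, carry-in 0, digits 1,2,3,4,7,8 already taken and all letters distinct): G must equal 0. So G=0.
Step 8. [col 5: W + A ≡ W (mod 10)] from column 5 (W=1, carry-in 1, digits 0,1,2,3,4,7,8 already taken and all letters distinct): A must equal 9 ⇒ A=9.

Answer: A=9, B=8, G=0, P=4, S=3, T=2, V=7, W=1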